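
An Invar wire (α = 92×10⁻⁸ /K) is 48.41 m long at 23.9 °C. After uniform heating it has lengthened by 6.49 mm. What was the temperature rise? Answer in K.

ΔL = αL₀ΔT ⇒ ΔT = ΔL / (αL₀)
ΔT = 6.49×10⁻³ m / (92×10⁻⁸ × 48.41 m) = 145.72 K

ΔT = 146 K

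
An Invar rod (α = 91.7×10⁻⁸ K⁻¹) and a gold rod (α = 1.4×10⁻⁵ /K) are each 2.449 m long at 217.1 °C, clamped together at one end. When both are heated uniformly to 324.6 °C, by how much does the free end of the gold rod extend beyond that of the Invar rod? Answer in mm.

3.44 mm

ΔT = 107.5 K
Invar: ΔL = 91.7×10⁻⁸ × 2.449 m × 107.5 = 2.4142×10⁻⁴ m = 0.24142 mm
gold: ΔL = 1.4×10⁻⁵ × 2.449 m × 107.5 = 3.6857×10⁻³ m = 3.6857 mm
difference = 3.6857 − 0.24142 = 3.44428 mm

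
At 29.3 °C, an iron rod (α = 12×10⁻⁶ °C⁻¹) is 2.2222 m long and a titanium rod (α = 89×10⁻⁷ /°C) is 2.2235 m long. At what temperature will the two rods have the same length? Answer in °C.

Equal length when α₁L₁ΔT − α₂L₂ΔT = L₂ − L₁ = 1.30×10⁻³ m
α₁L₁ = 2.66664×10⁻⁵, α₂L₂ = 1.978915×10⁻⁵ → Δ(αL) = 6.87725×10⁻⁶ m/K
ΔT = 1.30×10⁻³ / 6.87725×10⁻⁶ = 189.029 K, so T = 29.3 + 189.029 = 218.329 °C

T = 218.3 °C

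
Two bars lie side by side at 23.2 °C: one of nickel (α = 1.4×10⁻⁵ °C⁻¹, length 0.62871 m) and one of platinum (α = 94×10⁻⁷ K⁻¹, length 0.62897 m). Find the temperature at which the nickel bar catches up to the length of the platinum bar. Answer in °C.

T = 113.2 °C

L₁(1 + α₁ΔT) = L₂(1 + α₂ΔT) ⇒ ΔT = (L₂ − L₁)/(α₁L₁ − α₂L₂)
L₂ − L₁ = 0.62897 − 0.62871 = 2.60×10⁻⁴ m
α₁L₁ − α₂L₂ = 1.4×10⁻⁵×0.62871 − 94×10⁻⁷×0.62897 = 2.889622×10⁻⁶ m/K
ΔT = 2.60×10⁻⁴ / 2.889622×10⁻⁶ = 89.977 K
T = 23.2 + 89.977 = 113.177 °C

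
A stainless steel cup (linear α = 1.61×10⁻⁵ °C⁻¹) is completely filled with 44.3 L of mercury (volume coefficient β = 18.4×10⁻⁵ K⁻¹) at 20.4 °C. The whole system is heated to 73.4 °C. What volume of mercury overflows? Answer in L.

0.319 L

The cup also expands: β_container ≈ 3α = 4.83×10⁻⁵ /K
Net overflow = V₀(β_liq − 3α_cont)ΔT
β − 3α = 1.84×10⁻⁴ − 4.83×10⁻⁵ = 1.357×10⁻⁴ /K; ΔT = 53.0 K
ΔV = 44.3 × 1.357×10⁻⁴ × 53.0 = 0.319 L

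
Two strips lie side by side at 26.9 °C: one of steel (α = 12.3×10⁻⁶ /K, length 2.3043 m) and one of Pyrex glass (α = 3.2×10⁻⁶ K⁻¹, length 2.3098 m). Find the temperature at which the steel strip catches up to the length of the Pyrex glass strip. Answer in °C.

L₁(1 + α₁ΔT) = L₂(1 + α₂ΔT) ⇒ ΔT = (L₂ − L₁)/(α₁L₁ − α₂L₂)
L₂ − L₁ = 2.3098 − 2.3043 = 5.50×10⁻³ m
α₁L₁ − α₂L₂ = 12.3×10⁻⁶×2.3043 − 3.2×10⁻⁶×2.3098 = 2.095153×10⁻⁵ m/K
ΔT = 5.50×10⁻³ / 2.095153×10⁻⁵ = 262.511 K
T = 26.9 + 262.511 = 289.411 °C

T = 289.4 °C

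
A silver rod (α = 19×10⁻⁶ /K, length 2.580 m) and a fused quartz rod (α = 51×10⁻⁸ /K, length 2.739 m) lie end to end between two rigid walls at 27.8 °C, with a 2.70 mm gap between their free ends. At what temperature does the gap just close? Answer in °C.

α₁L₁ = 4.902×10⁻⁵ m/K, α₂L₂ = 1.39689×10⁻⁶ m/K → total 5.041689×10⁻⁵ m/K
ΔT = g/(α₁L₁+α₂L₂) = 2.70×10⁻³ / 5.041689×10⁻⁵ = 53.553 K
T = 27.8 + 53.553 = 81.353 °C

T = 81.4 °C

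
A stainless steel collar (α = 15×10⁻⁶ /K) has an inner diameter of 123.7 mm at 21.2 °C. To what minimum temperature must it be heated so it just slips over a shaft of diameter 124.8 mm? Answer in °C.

T = 614 °C

Required Δd = 124.8 − 123.7 = 1.1 mm
Δd = αd₀ΔT ⇒ ΔT = Δd/(αd₀) = 1.1 / (15×10⁻⁶ × 123.7) = 592.83 K
T_min = 21.2 + 592.83 = 614.03 °C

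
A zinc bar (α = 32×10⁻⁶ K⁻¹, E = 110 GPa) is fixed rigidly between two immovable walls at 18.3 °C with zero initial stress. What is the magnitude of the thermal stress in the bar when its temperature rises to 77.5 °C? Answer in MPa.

σ = 208 MPa

Fully constrained: the free strain ε = αΔT is blocked, so σ = Eε = EαΔT.
|ΔT| = 59.2 K
σ = 110×10⁹ × 32×10⁻⁶ × 59.2 = 2.08×10⁸ Pa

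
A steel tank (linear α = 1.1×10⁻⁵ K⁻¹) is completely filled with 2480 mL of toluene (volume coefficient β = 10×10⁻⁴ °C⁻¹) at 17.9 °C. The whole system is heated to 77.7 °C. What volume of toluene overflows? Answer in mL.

The tank also expands: β_container ≈ 3α = 3.3×10⁻⁵ /K
Net overflow = V₀(β_liq − 3α_cont)ΔT
β − 3α = 1.00×10⁻³ − 3.3×10⁻⁵ = 9.67×10⁻⁴ /K; ΔT = 59.8 K
ΔV = 2480 × 9.67×10⁻⁴ × 59.8 = 143 mL

143 mL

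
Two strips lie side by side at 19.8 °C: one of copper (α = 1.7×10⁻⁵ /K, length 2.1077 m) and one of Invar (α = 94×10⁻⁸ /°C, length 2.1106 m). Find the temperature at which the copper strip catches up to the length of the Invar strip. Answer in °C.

T = 105.5 °C

L₁(1 + α₁ΔT) = L₂(1 + α₂ΔT) ⇒ ΔT = (L₂ − L₁)/(α₁L₁ − α₂L₂)
L₂ − L₁ = 2.1106 − 2.1077 = 2.90×10⁻³ m
α₁L₁ − α₂L₂ = 1.7×10⁻⁵×2.1077 − 94×10⁻⁸×2.1106 = 3.3846936×10⁻⁵ m/K
ΔT = 2.90×10⁻³ / 3.3846936×10⁻⁵ = 85.680 K
T = 19.8 + 85.680 = 105.480 °C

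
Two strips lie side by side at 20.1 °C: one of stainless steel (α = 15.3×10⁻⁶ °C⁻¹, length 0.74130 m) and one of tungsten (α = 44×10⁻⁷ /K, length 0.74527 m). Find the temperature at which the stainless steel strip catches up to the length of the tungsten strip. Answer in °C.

L₁(1 + α₁ΔT) = L₂(1 + α₂ΔT) ⇒ ΔT = (L₂ − L₁)/(α₁L₁ − α₂L₂)
L₂ − L₁ = 0.74527 − 0.74130 = 3.97×10⁻³ m
α₁L₁ − α₂L₂ = 15.3×10⁻⁶×0.74130 − 44×10⁻⁷×0.74527 = 8.062702×10⁻⁶ m/K
ΔT = 3.97×10⁻³ / 8.062702×10⁻⁶ = 492.391 K
T = 20.1 + 492.391 = 512.491 °C

T = 512.5 °C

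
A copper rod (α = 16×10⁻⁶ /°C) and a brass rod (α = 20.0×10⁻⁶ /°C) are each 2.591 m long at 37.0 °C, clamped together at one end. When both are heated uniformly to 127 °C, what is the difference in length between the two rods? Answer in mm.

0.933 mm

ΔT = 90.0 K
copper: ΔL = 16×10⁻⁶ × 2.591 m × 90.0 = 3.7310×10⁻³ m = 3.7310 mm
brass: ΔL = 20.0×10⁻⁶ × 2.591 m × 90.0 = 4.6638×10⁻³ m = 4.6638 mm
difference = 4.6638 − 3.7310 = 0.9328 mm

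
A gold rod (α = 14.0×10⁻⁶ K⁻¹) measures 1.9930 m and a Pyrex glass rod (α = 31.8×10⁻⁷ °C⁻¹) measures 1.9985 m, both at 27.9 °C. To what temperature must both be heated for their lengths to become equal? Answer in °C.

T = 283.2 °C

L₁(1 + α₁ΔT) = L₂(1 + α₂ΔT) ⇒ ΔT = (L₂ − L₁)/(α₁L₁ − α₂L₂)
L₂ − L₁ = 1.9985 − 1.9930 = 5.50×10⁻³ m
α₁L₁ − α₂L₂ = 14.0×10⁻⁶×1.9930 − 31.8×10⁻⁷×1.9985 = 2.154677×10⁻⁵ m/K
ΔT = 5.50×10⁻³ / 2.154677×10⁻⁵ = 255.259 K
T = 27.9 + 255.259 = 283.159 °C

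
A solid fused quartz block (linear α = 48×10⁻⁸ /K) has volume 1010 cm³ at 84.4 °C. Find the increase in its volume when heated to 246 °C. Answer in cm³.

ΔV = 0.235 cm³

Isotropic solid: β ≈ 3α = 1.4×10⁻⁶ /K; ΔT = 161.6 K
ΔV = 3αV₀ΔT = 3(48×10⁻⁸)(1010)(161.6) = 0.235 cm³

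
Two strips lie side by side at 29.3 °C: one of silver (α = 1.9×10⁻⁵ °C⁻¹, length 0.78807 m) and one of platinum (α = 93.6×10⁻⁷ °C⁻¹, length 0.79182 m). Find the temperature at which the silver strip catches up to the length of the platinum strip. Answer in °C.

Equal length when α₁L₁ΔT − α₂L₂ΔT = L₂ − L₁ = 3.75×10⁻³ m
α₁L₁ = 1.497333×10⁻⁵, α₂L₂ = 7.4114352×10⁻⁶ → Δ(αL) = 7.5618948×10⁻⁶ m/K
ΔT = 3.75×10⁻³ / 7.5618948×10⁻⁶ = 495.907 K, so T = 29.3 + 495.907 = 525.207 °C

T = 525.2 °C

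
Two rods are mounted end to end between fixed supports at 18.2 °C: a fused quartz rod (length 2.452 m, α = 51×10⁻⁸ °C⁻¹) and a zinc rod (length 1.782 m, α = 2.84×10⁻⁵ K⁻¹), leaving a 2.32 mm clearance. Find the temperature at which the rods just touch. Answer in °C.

α₁L₁ = 1.25052×10⁻⁶ m/K, α₂L₂ = 5.06088×10⁻⁵ m/K → total 5.185932×10⁻⁵ m/K
ΔT = g/(α₁L₁+α₂L₂) = 2.32×10⁻³ / 5.185932×10⁻⁵ = 44.736 K
T = 18.2 + 44.736 = 62.936 °C

T = 62.9 °C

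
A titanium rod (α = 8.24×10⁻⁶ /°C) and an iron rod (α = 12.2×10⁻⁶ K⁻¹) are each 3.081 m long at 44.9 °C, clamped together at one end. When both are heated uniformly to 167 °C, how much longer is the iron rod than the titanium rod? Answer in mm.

ΔT = 122.1 K
titanium: ΔL = 8.24×10⁻⁶ × 3.081 m × 122.1 = 3.0998×10⁻³ m = 3.0998 mm
iron: ΔL = 12.2×10⁻⁶ × 3.081 m × 122.1 = 4.5895×10⁻³ m = 4.5895 mm
difference = 4.5895 − 3.0998 = 1.4897 mm

1.49 mm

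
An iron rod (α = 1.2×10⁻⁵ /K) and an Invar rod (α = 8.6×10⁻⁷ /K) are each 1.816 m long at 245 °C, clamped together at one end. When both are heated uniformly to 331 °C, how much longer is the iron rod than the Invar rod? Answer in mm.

1.74 mm

ΔT = 86 K
iron: ΔL = 1.2×10⁻⁵ × 1.816 m × 86 = 1.8741×10⁻³ m = 1.8741 mm
Invar: ΔL = 8.6×10⁻⁷ × 1.816 m × 86 = 1.3431×10⁻⁴ m = 0.13431 mm
difference = 1.8741 − 0.13431 = 1.73979 mm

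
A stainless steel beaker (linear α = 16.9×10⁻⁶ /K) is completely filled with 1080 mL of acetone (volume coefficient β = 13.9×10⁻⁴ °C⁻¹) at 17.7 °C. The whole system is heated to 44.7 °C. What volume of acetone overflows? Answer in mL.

The beaker also expands: β_container ≈ 3α = 5.07×10⁻⁵ /K
Net overflow = V₀(β_liq − 3α_cont)ΔT
β − 3α = 1.39×10⁻³ − 5.07×10⁻⁵ = 1.3393×10⁻³ /K; ΔT = 27.0 K
ΔV = 1080 × 1.3393×10⁻³ × 27.0 = 39.1 mL

39.1 mL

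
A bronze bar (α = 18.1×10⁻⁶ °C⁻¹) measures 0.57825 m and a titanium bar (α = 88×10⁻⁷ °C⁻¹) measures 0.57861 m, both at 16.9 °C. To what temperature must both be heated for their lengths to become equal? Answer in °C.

Equal length when α₁L₁ΔT − α₂L₂ΔT = L₂ − L₁ = 3.60×10⁻⁴ m
α₁L₁ = 1.0466325×10⁻⁵, α₂L₂ = 5.091768×10⁻⁶ → Δ(αL) = 5.374557×10⁻⁶ m/K
ΔT = 3.60×10⁻⁴ / 5.374557×10⁻⁶ = 66.9823 K, so T = 16.9 + 66.9823 = 83.8823 °C

T = 83.88 °C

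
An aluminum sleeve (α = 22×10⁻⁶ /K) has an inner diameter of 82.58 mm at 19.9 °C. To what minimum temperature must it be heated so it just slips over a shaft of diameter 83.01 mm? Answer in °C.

Required Δd = 83.01 − 82.58 = 0.43 mm
Δd = αd₀ΔT ⇒ ΔT = Δd/(αd₀) = 0.43 / (22×10⁻⁶ × 82.58) = 236.69 K
T_min = 19.9 + 236.69 = 256.59 °C

T = 257 °C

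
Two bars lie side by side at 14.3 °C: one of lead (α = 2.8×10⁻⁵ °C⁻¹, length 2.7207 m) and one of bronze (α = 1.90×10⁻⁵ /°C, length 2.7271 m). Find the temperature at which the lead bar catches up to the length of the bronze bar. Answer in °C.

L₁(1 + α₁ΔT) = L₂(1 + α₂ΔT) ⇒ ΔT = (L₂ − L₁)/(α₁L₁ − α₂L₂)
L₂ − L₁ = 2.7271 − 2.7207 = 6.40×10⁻³ m
α₁L₁ − α₂L₂ = 2.8×10⁻⁵×2.7207 − 1.90×10⁻⁵×2.7271 = 2.43647×10⁻⁵ m/K
ΔT = 6.40×10⁻³ / 2.43647×10⁻⁵ = 262.675 K
T = 14.3 + 262.675 = 276.975 °C

T = 277.0 °C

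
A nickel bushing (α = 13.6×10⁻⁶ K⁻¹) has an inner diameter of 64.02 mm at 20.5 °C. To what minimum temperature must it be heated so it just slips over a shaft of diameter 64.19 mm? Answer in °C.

Required Δd = 64.19 − 64.02 = 0.17 mm
Δd = αd₀ΔT ⇒ ΔT = Δd/(αd₀) = 0.17 / (13.6×10⁻⁶ × 64.02) = 195.25 K
T_min = 20.5 + 195.25 = 215.75 °C

T = 216 °C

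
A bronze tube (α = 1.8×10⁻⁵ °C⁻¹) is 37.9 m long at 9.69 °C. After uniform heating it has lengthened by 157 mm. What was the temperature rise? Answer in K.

ΔL = αL₀ΔT ⇒ ΔT = ΔL / (αL₀)
ΔT = 157×10⁻³ m / (1.8×10⁻⁵ × 37.9 m) = 230.14 K

ΔT = 230 K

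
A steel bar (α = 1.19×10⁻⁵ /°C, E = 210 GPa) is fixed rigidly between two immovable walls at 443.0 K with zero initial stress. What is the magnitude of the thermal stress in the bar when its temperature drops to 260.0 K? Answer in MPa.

σ = 457 MPa

Fully constrained: the free strain ε = αΔT is blocked, so σ = Eε = EαΔT.
|ΔT| = 183.0 K
σ = 210×10⁹ × 1.19×10⁻⁵ × 183.0 = 4.57×10⁸ Pa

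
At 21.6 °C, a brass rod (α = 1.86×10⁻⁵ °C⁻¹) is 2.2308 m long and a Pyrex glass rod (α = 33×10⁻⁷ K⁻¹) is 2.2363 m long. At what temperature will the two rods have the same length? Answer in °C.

T = 182.8 °C

Equal length when α₁L₁ΔT − α₂L₂ΔT = L₂ − L₁ = 5.50×10⁻³ m
α₁L₁ = 4.149288×10⁻⁵, α₂L₂ = 7.37979×10⁻⁶ → Δ(αL) = 3.411309×10⁻⁵ m/K
ΔT = 5.50×10⁻³ / 3.411309×10⁻⁵ = 161.228 K, so T = 21.6 + 161.228 = 182.828 °C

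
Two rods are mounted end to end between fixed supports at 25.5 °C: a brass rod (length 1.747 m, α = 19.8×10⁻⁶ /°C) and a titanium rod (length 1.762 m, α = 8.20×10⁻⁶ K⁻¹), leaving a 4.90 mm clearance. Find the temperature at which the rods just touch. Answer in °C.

T = 125 °C

α₁L₁ = 3.45906×10⁻⁵ m/K, α₂L₂ = 1.44484×10⁻⁵ m/K → total 4.9039×10⁻⁵ m/K
ΔT = g/(α₁L₁+α₂L₂) = 4.90×10⁻³ / 4.9039×10⁻⁵ = 99.92 K
T = 25.5 + 99.92 = 125.42 °C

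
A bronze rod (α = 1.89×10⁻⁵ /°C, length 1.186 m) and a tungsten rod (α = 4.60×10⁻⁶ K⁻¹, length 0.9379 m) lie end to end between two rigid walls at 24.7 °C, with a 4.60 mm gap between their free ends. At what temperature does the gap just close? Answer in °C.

Gap closes when ΔL₁ + ΔL₂ = 4.60 mm = 4.60×10⁻³ m
(α₁L₁ + α₂L₂)ΔT = g
α₁L₁ + α₂L₂ = 1.89×10⁻⁵×1.186 + 4.60×10⁻⁶×0.9379 = 2.672974×10⁻⁵ m/K
ΔT = 4.60×10⁻³ / 2.672974×10⁻⁵ = 172.09 K
T = 24.7 + 172.09 = 196.79 °C

T = 197 °C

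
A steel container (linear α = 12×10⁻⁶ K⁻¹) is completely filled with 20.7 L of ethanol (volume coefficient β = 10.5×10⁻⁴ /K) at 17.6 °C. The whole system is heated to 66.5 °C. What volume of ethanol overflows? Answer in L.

1.03 L

The container also expands: β_container ≈ 3α = 3.6×10⁻⁵ /K
Net overflow = V₀(β_liq − 3α_cont)ΔT
β − 3α = 1.05×10⁻³ − 3.6×10⁻⁵ = 1.014×10⁻³ /K; ΔT = 48.9 K
ΔV = 20.7 × 1.014×10⁻³ × 48.9 = 1.03 L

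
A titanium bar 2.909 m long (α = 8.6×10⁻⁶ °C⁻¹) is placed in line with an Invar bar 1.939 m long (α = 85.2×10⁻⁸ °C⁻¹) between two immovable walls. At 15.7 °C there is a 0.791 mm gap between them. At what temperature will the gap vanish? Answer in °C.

α₁L₁ = 2.50174×10⁻⁵ m/K, α₂L₂ = 1.652028×10⁻⁶ m/K → total 2.6669428×10⁻⁵ m/K
ΔT = g/(α₁L₁+α₂L₂) = 7.91×10⁻⁴ / 2.6669428×10⁻⁵ = 29.659 K
T = 15.7 + 29.659 = 45.359 °C

T = 45.4 °C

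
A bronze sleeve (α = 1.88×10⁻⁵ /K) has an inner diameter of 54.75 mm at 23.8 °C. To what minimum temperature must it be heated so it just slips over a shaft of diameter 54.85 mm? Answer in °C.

Required Δd = 54.85 − 54.75 = 0.10 mm
Δd = αd₀ΔT ⇒ ΔT = Δd/(αd₀) = 0.10 / (1.88×10⁻⁵ × 54.75) = 97.15 K
T_min = 23.8 + 97.15 = 120.95 °C

T = 121 °C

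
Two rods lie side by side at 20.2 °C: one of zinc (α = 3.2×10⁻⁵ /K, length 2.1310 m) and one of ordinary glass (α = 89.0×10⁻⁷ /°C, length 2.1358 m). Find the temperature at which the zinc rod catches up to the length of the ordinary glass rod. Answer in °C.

L₁(1 + α₁ΔT) = L₂(1 + α₂ΔT) ⇒ ΔT = (L₂ − L₁)/(α₁L₁ − α₂L₂)
L₂ − L₁ = 2.1358 − 2.1310 = 4.80×10⁻³ m
α₁L₁ − α₂L₂ = 3.2×10⁻⁵×2.1310 − 89.0×10⁻⁷×2.1358 = 4.918338×10⁻⁵ m/K
ΔT = 4.80×10⁻³ / 4.918338×10⁻⁵ = 97.594 K
T = 20.2 + 97.594 = 117.794 °C

T = 117.8 °C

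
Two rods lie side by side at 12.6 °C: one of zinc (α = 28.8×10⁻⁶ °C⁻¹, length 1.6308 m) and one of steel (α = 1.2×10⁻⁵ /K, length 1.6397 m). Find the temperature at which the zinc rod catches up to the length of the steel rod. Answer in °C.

T = 338.7 °C

L₁(1 + α₁ΔT) = L₂(1 + α₂ΔT) ⇒ ΔT = (L₂ − L₁)/(α₁L₁ − α₂L₂)
L₂ − L₁ = 1.6397 − 1.6308 = 8.90×10⁻³ m
α₁L₁ − α₂L₂ = 28.8×10⁻⁶×1.6308 − 1.2×10⁻⁵×1.6397 = 2.729064×10⁻⁵ m/K
ΔT = 8.90×10⁻³ / 2.729064×10⁻⁵ = 326.119 K
T = 12.6 + 326.119 = 338.719 °C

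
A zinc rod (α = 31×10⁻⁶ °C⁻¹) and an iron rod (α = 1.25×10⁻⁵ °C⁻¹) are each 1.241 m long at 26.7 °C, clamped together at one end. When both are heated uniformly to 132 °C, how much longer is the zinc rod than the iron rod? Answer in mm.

2.42 mm

ΔT = 105.3 K
zinc: ΔL = 31×10⁻⁶ × 1.241 m × 105.3 = 4.0510×10⁻³ m = 4.0510 mm
iron: ΔL = 1.25×10⁻⁵ × 1.241 m × 105.3 = 1.6335×10⁻³ m = 1.6335 mm
difference = 4.0510 − 1.6335 = 2.4175 mm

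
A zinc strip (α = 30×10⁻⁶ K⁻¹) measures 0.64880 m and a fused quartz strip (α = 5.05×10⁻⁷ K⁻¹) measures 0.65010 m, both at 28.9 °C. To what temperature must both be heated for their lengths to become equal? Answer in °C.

T = 96.84 °C

Equal length when α₁L₁ΔT − α₂L₂ΔT = L₂ − L₁ = 1.30×10⁻³ m
α₁L₁ = 1.9464×10⁻⁵, α₂L₂ = 3.283005×10⁻⁷ → Δ(αL) = 1.91356995×10⁻⁵ m/K
ΔT = 1.30×10⁻³ / 1.91356995×10⁻⁵ = 67.9358 K, so T = 28.9 + 67.9358 = 96.8358 °C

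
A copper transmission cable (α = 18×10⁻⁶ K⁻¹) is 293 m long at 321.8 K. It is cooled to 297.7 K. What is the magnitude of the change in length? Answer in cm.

|ΔT| = |297.7 − 321.8| = 24.1 K
ΔL = αL₀ΔT = (18×10⁻⁶)(293)(24.1) = 1.27×10⁻¹ m

ΔL = 12.7 cm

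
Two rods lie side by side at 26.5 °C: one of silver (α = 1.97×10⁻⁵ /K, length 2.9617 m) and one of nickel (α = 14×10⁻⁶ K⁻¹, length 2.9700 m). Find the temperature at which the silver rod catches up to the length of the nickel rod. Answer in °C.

T = 521.6 °C

Equal length when α₁L₁ΔT − α₂L₂ΔT = L₂ − L₁ = 8.30×10⁻³ m
α₁L₁ = 5.834549×10⁻⁵, α₂L₂ = 4.158×10⁻⁵ → Δ(αL) = 1.676549×10⁻⁵ m/K
ΔT = 8.30×10⁻³ / 1.676549×10⁻⁵ = 495.065 K, so T = 26.5 + 495.065 = 521.565 °C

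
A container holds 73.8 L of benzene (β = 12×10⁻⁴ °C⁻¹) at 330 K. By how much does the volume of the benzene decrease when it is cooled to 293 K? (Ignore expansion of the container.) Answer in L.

ΔV = 3.28 L

|ΔT| = |293 − 330| = 37 K
ΔV = βV₀ΔT = (12×10⁻⁴)(73.8)(37) = 3.28 L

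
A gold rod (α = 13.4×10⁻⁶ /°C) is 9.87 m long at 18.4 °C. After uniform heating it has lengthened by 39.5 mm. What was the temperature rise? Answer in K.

ΔL = αL₀ΔT ⇒ ΔT = ΔL / (αL₀)
ΔT = 39.5×10⁻³ m / (13.4×10⁻⁶ × 9.87 m) = 298.66 K

ΔT = 299 K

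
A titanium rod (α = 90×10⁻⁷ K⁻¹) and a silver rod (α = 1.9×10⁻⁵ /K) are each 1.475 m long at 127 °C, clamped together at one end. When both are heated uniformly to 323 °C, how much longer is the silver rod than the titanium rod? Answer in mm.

2.89 mm

ΔT = 196 K
titanium: ΔL = 90×10⁻⁷ × 1.475 m × 196 = 2.6019×10⁻³ m = 2.6019 mm
silver: ΔL = 1.9×10⁻⁵ × 1.475 m × 196 = 5.4929×10⁻³ m = 5.4929 mm
difference = 5.4929 − 2.6019 = 2.8910 mm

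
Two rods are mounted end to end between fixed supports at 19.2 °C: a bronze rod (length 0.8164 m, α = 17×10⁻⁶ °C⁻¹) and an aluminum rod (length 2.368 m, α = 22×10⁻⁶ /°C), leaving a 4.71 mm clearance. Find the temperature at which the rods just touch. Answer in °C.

Gap closes when ΔL₁ + ΔL₂ = 4.71 mm = 4.71×10⁻³ m
(α₁L₁ + α₂L₂)ΔT = g
α₁L₁ + α₂L₂ = 17×10⁻⁶×0.8164 + 22×10⁻⁶×2.368 = 6.59748×10⁻⁵ m/K
ΔT = 4.71×10⁻³ / 6.59748×10⁻⁵ = 71.391 K
T = 19.2 + 71.391 = 90.591 °C

T = 90.6 °C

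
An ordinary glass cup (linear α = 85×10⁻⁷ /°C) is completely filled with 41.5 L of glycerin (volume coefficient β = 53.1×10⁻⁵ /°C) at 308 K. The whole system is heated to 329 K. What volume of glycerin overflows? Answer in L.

The cup also expands: β_container ≈ 3α = 2.55×10⁻⁵ /K
Net overflow = V₀(β_liq − 3α_cont)ΔT
β − 3α = 5.31×10⁻⁴ − 2.55×10⁻⁵ = 5.055×10⁻⁴ /K; ΔT = 21 K
ΔV = 41.5 × 5.055×10⁻⁴ × 21 = 0.441 L

0.441 L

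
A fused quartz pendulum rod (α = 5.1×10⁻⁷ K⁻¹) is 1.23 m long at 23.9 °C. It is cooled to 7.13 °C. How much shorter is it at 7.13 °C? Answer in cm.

ΔL = 0.00105 cm

|ΔT| = |7.13 − 23.9| = 16.77 K
ΔL = αL₀ΔT = (5.1×10⁻⁷)(1.23)(16.77) = 1.05×10⁻⁵ m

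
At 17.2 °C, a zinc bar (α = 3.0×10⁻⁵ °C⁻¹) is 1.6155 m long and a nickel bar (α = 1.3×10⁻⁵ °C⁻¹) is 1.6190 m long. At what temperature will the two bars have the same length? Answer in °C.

Equal length when α₁L₁ΔT − α₂L₂ΔT = L₂ − L₁ = 3.50×10⁻³ m
α₁L₁ = 4.8465×10⁻⁵, α₂L₂ = 2.1047×10⁻⁵ → Δ(αL) = 2.7418×10⁻⁵ m/K
ΔT = 3.50×10⁻³ / 2.7418×10⁻⁵ = 127.653 K, so T = 17.2 + 127.653 = 144.853 °C

T = 144.9 °C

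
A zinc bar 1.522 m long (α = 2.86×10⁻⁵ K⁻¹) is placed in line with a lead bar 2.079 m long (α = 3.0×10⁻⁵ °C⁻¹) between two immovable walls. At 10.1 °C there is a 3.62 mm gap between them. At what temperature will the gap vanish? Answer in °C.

Gap closes when ΔL₁ + ΔL₂ = 3.62 mm = 3.62×10⁻³ m
(α₁L₁ + α₂L₂)ΔT = g
α₁L₁ + α₂L₂ = 2.86×10⁻⁵×1.522 + 3.0×10⁻⁵×2.079 = 1.058992×10⁻⁴ m/K
ΔT = 3.62×10⁻³ / 1.058992×10⁻⁴ = 34.183 K
T = 10.1 + 34.183 = 44.283 °C

T = 44.3 °C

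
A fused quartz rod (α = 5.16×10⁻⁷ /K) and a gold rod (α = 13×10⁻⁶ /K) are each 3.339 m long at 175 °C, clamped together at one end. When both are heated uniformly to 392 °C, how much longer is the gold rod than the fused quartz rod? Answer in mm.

9.05 mm

ΔT = 217 K
fused quartz: ΔL = 5.16×10⁻⁷ × 3.339 m × 217 = 3.7387×10⁻⁴ m = 0.37387 mm
gold: ΔL = 13×10⁻⁶ × 3.339 m × 217 = 9.4193×10⁻³ m = 9.4193 mm
difference = 9.4193 − 0.37387 = 9.04543 mm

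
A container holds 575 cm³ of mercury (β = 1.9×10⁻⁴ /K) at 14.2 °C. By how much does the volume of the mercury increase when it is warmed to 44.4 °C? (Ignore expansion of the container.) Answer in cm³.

|ΔT| = |44.4 − 14.2| = 30.2 K
ΔV = βV₀ΔT = (1.9×10⁻⁴)(575)(30.2) = 3.30 cm³

ΔV = 3.30 cm³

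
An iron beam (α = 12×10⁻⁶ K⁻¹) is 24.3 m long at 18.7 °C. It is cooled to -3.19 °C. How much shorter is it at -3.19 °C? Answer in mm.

ΔL = 6.38 mm

|ΔT| = |-3.19 − 18.7| = 21.89 K
ΔL = αL₀ΔT = (12×10⁻⁶)(24.3)(21.89) = 6.38×10⁻³ m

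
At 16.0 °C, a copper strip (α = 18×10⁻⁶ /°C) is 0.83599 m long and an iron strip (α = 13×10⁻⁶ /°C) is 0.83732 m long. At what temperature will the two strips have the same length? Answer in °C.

L₁(1 + α₁ΔT) = L₂(1 + α₂ΔT) ⇒ ΔT = (L₂ − L₁)/(α₁L₁ − α₂L₂)
L₂ − L₁ = 0.83732 − 0.83599 = 1.33×10⁻³ m
α₁L₁ − α₂L₂ = 18×10⁻⁶×0.83599 − 13×10⁻⁶×0.83732 = 4.16266×10⁻⁶ m/K
ΔT = 1.33×10⁻³ / 4.16266×10⁻⁶ = 319.507 K
T = 16.0 + 319.507 = 335.507 °C

T = 335.5 °C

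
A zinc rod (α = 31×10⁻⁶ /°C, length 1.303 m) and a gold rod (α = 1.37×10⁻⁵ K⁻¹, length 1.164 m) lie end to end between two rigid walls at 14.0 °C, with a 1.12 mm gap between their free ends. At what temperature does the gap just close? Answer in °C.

T = 33.9 °C

α₁L₁ = 4.0393×10⁻⁵ m/K, α₂L₂ = 1.59468×10⁻⁵ m/K → total 5.63398×10⁻⁵ m/K
ΔT = g/(α₁L₁+α₂L₂) = 1.12×10⁻³ / 5.63398×10⁻⁵ = 19.879 K
T = 14.0 + 19.879 = 33.879 °C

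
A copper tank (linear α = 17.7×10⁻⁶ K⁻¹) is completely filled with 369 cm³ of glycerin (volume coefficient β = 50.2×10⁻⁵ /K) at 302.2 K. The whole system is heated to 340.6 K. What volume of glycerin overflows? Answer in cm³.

6.36 cm³

The tank also expands: β_container ≈ 3α = 5.31×10⁻⁵ /K
Net overflow = V₀(β_liq − 3α_cont)ΔT
β − 3α = 5.02×10⁻⁴ − 5.31×10⁻⁵ = 4.489×10⁻⁴ /K; ΔT = 38.4 K
ΔV = 369 × 4.489×10⁻⁴ × 38.4 = 6.36 cm³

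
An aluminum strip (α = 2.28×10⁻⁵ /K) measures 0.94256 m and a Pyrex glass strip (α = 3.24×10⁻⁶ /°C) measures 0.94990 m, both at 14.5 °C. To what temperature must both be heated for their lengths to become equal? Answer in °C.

Equal length when α₁L₁ΔT − α₂L₂ΔT = L₂ − L₁ = 7.34×10⁻³ m
α₁L₁ = 2.1490368×10⁻⁵, α₂L₂ = 3.077676×10⁻⁶ → Δ(αL) = 1.8412692×10⁻⁵ m/K
ΔT = 7.34×10⁻³ / 1.8412692×10⁻⁵ = 398.638 K, so T = 14.5 + 398.638 = 413.138 °C

T = 413.1 °C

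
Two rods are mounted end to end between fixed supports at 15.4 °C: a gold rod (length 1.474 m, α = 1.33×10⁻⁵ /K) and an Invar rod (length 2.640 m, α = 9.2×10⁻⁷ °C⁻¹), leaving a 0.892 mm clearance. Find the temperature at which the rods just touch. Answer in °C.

Gap closes when ΔL₁ + ΔL₂ = 0.892 mm = 8.92×10⁻⁴ m
(α₁L₁ + α₂L₂)ΔT = g
α₁L₁ + α₂L₂ = 1.33×10⁻⁵×1.474 + 9.2×10⁻⁷×2.640 = 2.2033×10⁻⁵ m/K
ΔT = 8.92×10⁻⁴ / 2.2033×10⁻⁵ = 40.485 K
T = 15.4 + 40.485 = 55.885 °C

T = 55.9 °C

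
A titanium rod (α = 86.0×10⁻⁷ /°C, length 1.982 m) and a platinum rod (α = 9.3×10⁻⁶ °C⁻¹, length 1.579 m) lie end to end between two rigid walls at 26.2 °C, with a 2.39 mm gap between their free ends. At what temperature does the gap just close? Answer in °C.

T = 102 °C

Gap closes when ΔL₁ + ΔL₂ = 2.39 mm = 2.39×10⁻³ m
(α₁L₁ + α₂L₂)ΔT = g
α₁L₁ + α₂L₂ = 86.0×10⁻⁷×1.982 + 9.3×10⁻⁶×1.579 = 3.17299×10⁻⁵ m/K
ΔT = 2.39×10⁻³ / 3.17299×10⁻⁵ = 75.32 K
T = 26.2 + 75.32 = 101.52 °C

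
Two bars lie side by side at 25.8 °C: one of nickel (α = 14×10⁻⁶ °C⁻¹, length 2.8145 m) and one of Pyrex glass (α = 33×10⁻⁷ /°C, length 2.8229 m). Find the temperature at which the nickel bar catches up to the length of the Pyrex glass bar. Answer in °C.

Equal length when α₁L₁ΔT − α₂L₂ΔT = L₂ − L₁ = 8.40×10⁻³ m
α₁L₁ = 3.9403×10⁻⁵, α₂L₂ = 9.31557×10⁻⁶ → Δ(αL) = 3.008743×10⁻⁵ m/K
ΔT = 8.40×10⁻³ / 3.008743×10⁻⁵ = 279.186 K, so T = 25.8 + 279.186 = 304.986 °C

T = 305.0 °C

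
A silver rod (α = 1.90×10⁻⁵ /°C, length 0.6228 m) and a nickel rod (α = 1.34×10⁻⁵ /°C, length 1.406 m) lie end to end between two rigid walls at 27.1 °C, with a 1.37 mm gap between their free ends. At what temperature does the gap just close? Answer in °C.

α₁L₁ = 1.18332×10⁻⁵ m/K, α₂L₂ = 1.88404×10⁻⁵ m/K → total 3.06736×10⁻⁵ m/K
ΔT = g/(α₁L₁+α₂L₂) = 1.37×10⁻³ / 3.06736×10⁻⁵ = 44.664 K
T = 27.1 + 44.664 = 71.764 °C

T = 71.8 °C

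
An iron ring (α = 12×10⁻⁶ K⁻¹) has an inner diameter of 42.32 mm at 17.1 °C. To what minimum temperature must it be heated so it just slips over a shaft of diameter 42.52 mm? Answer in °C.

T = 411 °C

Required Δd = 42.52 − 42.32 = 0.20 mm
Δd = αd₀ΔT ⇒ ΔT = Δd/(αd₀) = 0.20 / (12×10⁻⁶ × 42.32) = 393.82 K
T_min = 17.1 + 393.82 = 410.92 °C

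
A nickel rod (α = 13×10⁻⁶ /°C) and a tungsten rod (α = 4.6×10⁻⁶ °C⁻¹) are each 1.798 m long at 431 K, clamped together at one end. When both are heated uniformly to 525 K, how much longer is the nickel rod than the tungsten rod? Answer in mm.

1.42 mm

ΔT = 94 K
nickel: ΔL = 13×10⁻⁶ × 1.798 m × 94 = 2.1972×10⁻³ m = 2.1972 mm
tungsten: ΔL = 4.6×10⁻⁶ × 1.798 m × 94 = 7.7746×10⁻⁴ m = 0.77746 mm
difference = 2.1972 − 0.77746 = 1.41974 mm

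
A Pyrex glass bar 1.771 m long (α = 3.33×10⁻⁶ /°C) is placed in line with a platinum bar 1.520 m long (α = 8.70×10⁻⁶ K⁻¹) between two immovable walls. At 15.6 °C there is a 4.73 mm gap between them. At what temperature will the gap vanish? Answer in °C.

T = 263 °C

Gap closes when ΔL₁ + ΔL₂ = 4.73 mm = 4.73×10⁻³ m
(α₁L₁ + α₂L₂)ΔT = g
α₁L₁ + α₂L₂ = 3.33×10⁻⁶×1.771 + 8.70×10⁻⁶×1.520 = 1.912143×10⁻⁵ m/K
ΔT = 4.73×10⁻³ / 1.912143×10⁻⁵ = 247.37 K
T = 15.6 + 247.37 = 262.97 °C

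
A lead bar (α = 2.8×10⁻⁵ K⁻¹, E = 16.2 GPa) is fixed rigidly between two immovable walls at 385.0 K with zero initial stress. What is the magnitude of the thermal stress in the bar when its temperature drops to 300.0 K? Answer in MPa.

σ = 38.6 MPa

Fully constrained: the free strain ε = αΔT is blocked, so σ = Eε = EαΔT.
|ΔT| = 85.0 K
σ = 16.2×10⁹ × 2.8×10⁻⁵ × 85.0 = 3.86×10⁷ Pa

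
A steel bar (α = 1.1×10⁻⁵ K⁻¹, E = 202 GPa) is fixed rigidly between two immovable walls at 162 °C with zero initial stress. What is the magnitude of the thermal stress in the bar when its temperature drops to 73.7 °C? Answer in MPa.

Fully constrained: the free strain ε = αΔT is blocked, so σ = Eε = EαΔT.
|ΔT| = 88.3 K
σ = 202×10⁹ × 1.1×10⁻⁵ × 88.3 = 1.96×10⁸ Pa

σ = 196 MPa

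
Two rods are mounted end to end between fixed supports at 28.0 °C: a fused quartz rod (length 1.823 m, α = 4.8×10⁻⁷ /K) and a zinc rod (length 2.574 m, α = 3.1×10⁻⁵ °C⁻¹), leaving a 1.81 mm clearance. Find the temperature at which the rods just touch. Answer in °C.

T = 50.4 °C

Gap closes when ΔL₁ + ΔL₂ = 1.81 mm = 1.81×10⁻³ m
(α₁L₁ + α₂L₂)ΔT = g
α₁L₁ + α₂L₂ = 4.8×10⁻⁷×1.823 + 3.1×10⁻⁵×2.574 = 8.066904×10⁻⁵ m/K
ΔT = 1.81×10⁻³ / 8.066904×10⁻⁵ = 22.437 K
T = 28.0 + 22.437 = 50.437 °C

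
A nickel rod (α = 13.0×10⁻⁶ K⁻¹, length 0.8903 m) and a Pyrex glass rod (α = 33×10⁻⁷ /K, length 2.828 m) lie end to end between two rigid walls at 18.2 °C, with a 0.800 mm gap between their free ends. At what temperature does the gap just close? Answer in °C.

T = 56.5 °C

Gap closes when ΔL₁ + ΔL₂ = 0.800 mm = 8.00×10⁻⁴ m
(α₁L₁ + α₂L₂)ΔT = g
α₁L₁ + α₂L₂ = 13.0×10⁻⁶×0.8903 + 33×10⁻⁷×2.828 = 2.09063×10⁻⁵ m/K
ΔT = 8.00×10⁻⁴ / 2.09063×10⁻⁵ = 38.266 K
T = 18.2 + 38.266 = 56.466 °C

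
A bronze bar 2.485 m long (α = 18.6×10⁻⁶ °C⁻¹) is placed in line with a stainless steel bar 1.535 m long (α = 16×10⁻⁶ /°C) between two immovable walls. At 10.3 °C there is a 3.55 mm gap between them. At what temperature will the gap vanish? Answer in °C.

T = 60.5 °C

α₁L₁ = 4.6221×10⁻⁵ m/K, α₂L₂ = 2.456×10⁻⁵ m/K → total 7.0781×10⁻⁵ m/K
ΔT = g/(α₁L₁+α₂L₂) = 3.55×10⁻³ / 7.0781×10⁻⁵ = 50.155 K
T = 10.3 + 50.155 = 60.455 °C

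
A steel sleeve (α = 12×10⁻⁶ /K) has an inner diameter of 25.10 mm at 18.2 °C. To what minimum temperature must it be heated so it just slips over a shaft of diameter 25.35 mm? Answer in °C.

Required Δd = 25.35 − 25.10 = 0.25 mm
Δd = αd₀ΔT ⇒ ΔT = Δd/(αd₀) = 0.25 / (12×10⁻⁶ × 25.10) = 830.01 K
T_min = 18.2 + 830.01 = 848.21 °C

T = 848 °C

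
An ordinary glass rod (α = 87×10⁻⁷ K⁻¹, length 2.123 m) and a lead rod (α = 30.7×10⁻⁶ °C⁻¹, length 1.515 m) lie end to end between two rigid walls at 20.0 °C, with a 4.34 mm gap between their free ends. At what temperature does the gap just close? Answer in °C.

T = 86.8 °C

Gap closes when ΔL₁ + ΔL₂ = 4.34 mm = 4.34×10⁻³ m
(α₁L₁ + α₂L₂)ΔT = g
α₁L₁ + α₂L₂ = 87×10⁻⁷×2.123 + 30.7×10⁻⁶×1.515 = 6.49806×10⁻⁵ m/K
ΔT = 4.34×10⁻³ / 6.49806×10⁻⁵ = 66.789 K
T = 20.0 + 66.789 = 86.789 °C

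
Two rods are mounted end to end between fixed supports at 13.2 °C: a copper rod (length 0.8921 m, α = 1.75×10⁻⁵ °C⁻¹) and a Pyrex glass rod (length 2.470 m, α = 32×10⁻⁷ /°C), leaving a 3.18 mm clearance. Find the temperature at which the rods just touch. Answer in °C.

Gap closes when ΔL₁ + ΔL₂ = 3.18 mm = 3.18×10⁻³ m
(α₁L₁ + α₂L₂)ΔT = g
α₁L₁ + α₂L₂ = 1.75×10⁻⁵×0.8921 + 32×10⁻⁷×2.470 = 2.351575×10⁻⁵ m/K
ΔT = 3.18×10⁻³ / 2.351575×10⁻⁵ = 135.23 K
T = 13.2 + 135.23 = 148.43 °C

T = 148 °C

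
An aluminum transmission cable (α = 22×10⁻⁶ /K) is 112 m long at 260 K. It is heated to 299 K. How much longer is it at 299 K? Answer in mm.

|ΔT| = |299 − 260| = 39 K
ΔL = αL₀ΔT = (22×10⁻⁶)(112)(39) = 9.61×10⁻² m

ΔL = 96.1 mm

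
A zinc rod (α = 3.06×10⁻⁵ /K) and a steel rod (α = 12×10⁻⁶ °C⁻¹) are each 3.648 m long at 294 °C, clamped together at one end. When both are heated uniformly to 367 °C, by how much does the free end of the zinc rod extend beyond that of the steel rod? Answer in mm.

4.95 mm

ΔT = 73 K
zinc: ΔL = 3.06×10⁻⁵ × 3.648 m × 73 = 8.1489×10⁻³ m = 8.1489 mm
steel: ΔL = 12×10⁻⁶ × 3.648 m × 73 = 3.1956×10⁻³ m = 3.1956 mm
difference = 8.1489 − 3.1956 = 4.9533 mm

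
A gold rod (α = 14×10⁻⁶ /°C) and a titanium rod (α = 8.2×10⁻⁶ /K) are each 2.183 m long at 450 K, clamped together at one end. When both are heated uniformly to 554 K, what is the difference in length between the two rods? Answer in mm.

1.32 mm

ΔT = 104 K
gold: ΔL = 14×10⁻⁶ × 2.183 m × 104 = 3.1784×10⁻³ m = 3.1784 mm
titanium: ΔL = 8.2×10⁻⁶ × 2.183 m × 104 = 1.8617×10⁻³ m = 1.8617 mm
difference = 3.1784 − 1.8617 = 1.3167 mm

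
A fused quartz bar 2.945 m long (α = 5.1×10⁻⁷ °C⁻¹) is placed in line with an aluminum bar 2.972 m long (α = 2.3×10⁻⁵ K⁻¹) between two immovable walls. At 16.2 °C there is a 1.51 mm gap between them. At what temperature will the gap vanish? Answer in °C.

T = 37.8 °C

Gap closes when ΔL₁ + ΔL₂ = 1.51 mm = 1.51×10⁻³ m
(α₁L₁ + α₂L₂)ΔT = g
α₁L₁ + α₂L₂ = 5.1×10⁻⁷×2.945 + 2.3×10⁻⁵×2.972 = 6.985795×10⁻⁵ m/K
ΔT = 1.51×10⁻³ / 6.985795×10⁻⁵ = 21.615 K
T = 16.2 + 21.615 = 37.815 °C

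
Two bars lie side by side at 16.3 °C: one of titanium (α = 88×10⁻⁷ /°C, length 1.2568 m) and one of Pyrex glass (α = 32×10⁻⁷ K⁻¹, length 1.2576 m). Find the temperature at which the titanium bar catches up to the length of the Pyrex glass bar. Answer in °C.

T = 130.0 °C

L₁(1 + α₁ΔT) = L₂(1 + α₂ΔT) ⇒ ΔT = (L₂ − L₁)/(α₁L₁ − α₂L₂)
L₂ − L₁ = 1.2576 − 1.2568 = 8.00×10⁻⁴ m
α₁L₁ − α₂L₂ = 88×10⁻⁷×1.2568 − 32×10⁻⁷×1.2576 = 7.03552×10⁻⁶ m/K
ΔT = 8.00×10⁻⁴ / 7.03552×10⁻⁶ = 113.709 K
T = 16.3 + 113.709 = 130.009 °C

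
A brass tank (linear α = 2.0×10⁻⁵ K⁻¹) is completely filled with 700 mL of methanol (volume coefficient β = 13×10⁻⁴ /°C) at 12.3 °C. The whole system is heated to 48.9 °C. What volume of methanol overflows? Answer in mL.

31.8 mL

The tank also expands: β_container ≈ 3α = 6.0×10⁻⁵ /K
Net overflow = V₀(β_liq − 3α_cont)ΔT
β − 3α = 1.30×10⁻³ − 6.0×10⁻⁵ = 1.24×10⁻³ /K; ΔT = 36.6 K
ΔV = 700 × 1.24×10⁻³ × 36.6 = 31.8 mL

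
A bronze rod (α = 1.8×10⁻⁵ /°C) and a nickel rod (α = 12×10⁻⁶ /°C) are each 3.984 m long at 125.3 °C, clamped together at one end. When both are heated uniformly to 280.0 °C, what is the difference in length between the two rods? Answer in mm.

ΔT = 154.7 K
bronze: ΔL = 1.8×10⁻⁵ × 3.984 m × 154.7 = 1.1094×10⁻² m = 11.094 mm
nickel: ΔL = 12×10⁻⁶ × 3.984 m × 154.7 = 7.3959×10⁻³ m = 7.3959 mm
difference = 11.094 − 7.3959 = 3.6981 mm

3.70 mm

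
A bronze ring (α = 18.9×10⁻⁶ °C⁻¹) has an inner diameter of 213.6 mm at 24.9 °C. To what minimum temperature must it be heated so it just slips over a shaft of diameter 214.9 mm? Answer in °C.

Required Δd = 214.9 − 213.6 = 1.3 mm
Δd = αd₀ΔT ⇒ ΔT = Δd/(αd₀) = 1.3 / (18.9×10⁻⁶ × 213.6) = 322.02 K
T_min = 24.9 + 322.02 = 346.92 °C

T = 347 °C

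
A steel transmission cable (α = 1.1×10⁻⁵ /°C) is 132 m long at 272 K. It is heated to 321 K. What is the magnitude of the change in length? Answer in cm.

|ΔT| = |321 − 272| = 49 K
ΔL = αL₀ΔT = (1.1×10⁻⁵)(132)(49) = 7.11×10⁻² m

ΔL = 7.11 cm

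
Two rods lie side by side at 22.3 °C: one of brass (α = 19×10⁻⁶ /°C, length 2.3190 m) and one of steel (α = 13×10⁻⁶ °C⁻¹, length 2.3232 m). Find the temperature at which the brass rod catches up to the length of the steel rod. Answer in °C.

Equal length when α₁L₁ΔT − α₂L₂ΔT = L₂ − L₁ = 4.20×10⁻³ m
α₁L₁ = 4.4061×10⁻⁵, α₂L₂ = 3.02016×10⁻⁵ → Δ(αL) = 1.38594×10⁻⁵ m/K
ΔT = 4.20×10⁻³ / 1.38594×10⁻⁵ = 303.043 K, so T = 22.3 + 303.043 = 325.343 °C

T = 325.3 °C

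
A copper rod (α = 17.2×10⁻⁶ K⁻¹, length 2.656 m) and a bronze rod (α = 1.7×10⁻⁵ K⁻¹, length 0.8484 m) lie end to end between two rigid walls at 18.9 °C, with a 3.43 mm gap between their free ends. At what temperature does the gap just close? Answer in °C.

α₁L₁ = 4.56832×10⁻⁵ m/K, α₂L₂ = 1.44228×10⁻⁵ m/K → total 6.0106×10⁻⁵ m/K
ΔT = g/(α₁L₁+α₂L₂) = 3.43×10⁻³ / 6.0106×10⁻⁵ = 57.066 K
T = 18.9 + 57.066 = 75.966 °C

T = 76.0 °C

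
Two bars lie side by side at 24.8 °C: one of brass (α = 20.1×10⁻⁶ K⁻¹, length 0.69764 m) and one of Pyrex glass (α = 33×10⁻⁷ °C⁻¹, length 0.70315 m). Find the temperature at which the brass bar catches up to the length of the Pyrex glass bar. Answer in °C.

L₁(1 + α₁ΔT) = L₂(1 + α₂ΔT) ⇒ ΔT = (L₂ − L₁)/(α₁L₁ − α₂L₂)
L₂ − L₁ = 0.70315 − 0.69764 = 5.51×10⁻³ m
α₁L₁ − α₂L₂ = 20.1×10⁻⁶×0.69764 − 33×10⁻⁷×0.70315 = 1.1702169×10⁻⁵ m/K
ΔT = 5.51×10⁻³ / 1.1702169×10⁻⁵ = 470.853 K
T = 24.8 + 470.853 = 495.653 °C

T = 495.7 °C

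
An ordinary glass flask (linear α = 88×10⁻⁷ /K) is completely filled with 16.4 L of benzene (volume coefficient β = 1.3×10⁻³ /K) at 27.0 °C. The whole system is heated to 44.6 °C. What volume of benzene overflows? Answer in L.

The flask also expands: β_container ≈ 3α = 2.64×10⁻⁵ /K
Net overflow = V₀(β_liq − 3α_cont)ΔT
β − 3α = 1.30×10⁻³ − 2.64×10⁻⁵ = 1.2736×10⁻³ /K; ΔT = 17.6 K
ΔV = 16.4 × 1.2736×10⁻³ × 17.6 = 0.368 L

0.368 L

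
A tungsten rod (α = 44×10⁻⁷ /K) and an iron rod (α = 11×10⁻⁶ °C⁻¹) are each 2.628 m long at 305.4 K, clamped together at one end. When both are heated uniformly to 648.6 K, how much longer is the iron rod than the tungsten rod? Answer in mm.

ΔT = 343.2 K
tungsten: ΔL = 44×10⁻⁷ × 2.628 m × 343.2 = 3.9685×10⁻³ m = 3.9685 mm
iron: ΔL = 11×10⁻⁶ × 2.628 m × 343.2 = 9.9212×10⁻³ m = 9.9212 mm
difference = 9.9212 − 3.9685 = 5.9527 mm

5.95 mm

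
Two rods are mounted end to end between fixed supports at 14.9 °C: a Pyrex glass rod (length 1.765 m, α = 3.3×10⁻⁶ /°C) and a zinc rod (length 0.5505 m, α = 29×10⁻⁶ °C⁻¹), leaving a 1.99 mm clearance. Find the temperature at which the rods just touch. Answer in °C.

α₁L₁ = 5.8245×10⁻⁶ m/K, α₂L₂ = 1.59645×10⁻⁵ m/K → total 2.1789×10⁻⁵ m/K
ΔT = g/(α₁L₁+α₂L₂) = 1.99×10⁻³ / 2.1789×10⁻⁵ = 91.33 K
T = 14.9 + 91.33 = 106.23 °C

T = 106 °C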